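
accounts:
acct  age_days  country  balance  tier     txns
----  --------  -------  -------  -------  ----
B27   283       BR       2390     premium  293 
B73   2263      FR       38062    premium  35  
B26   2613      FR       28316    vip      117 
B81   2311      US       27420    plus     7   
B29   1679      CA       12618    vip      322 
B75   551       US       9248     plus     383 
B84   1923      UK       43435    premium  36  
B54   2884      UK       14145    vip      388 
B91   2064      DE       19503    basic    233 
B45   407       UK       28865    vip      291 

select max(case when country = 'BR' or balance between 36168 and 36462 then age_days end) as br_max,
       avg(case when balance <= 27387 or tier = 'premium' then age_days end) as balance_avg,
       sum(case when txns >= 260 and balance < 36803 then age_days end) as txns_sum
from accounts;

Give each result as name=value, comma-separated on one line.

[br_max: country = 'BR' or balance between 36168 and 36462]
acct=B27: ✓ → 283
acct=B73: ✗
acct=B26: ✗
acct=B81: ✗
acct=B29: ✗
acct=B75: ✗
acct=B84: ✗
acct=B54: ✗
acct=B91: ✗
acct=B45: ✗
br_max = MAX(283) = 283
—
[balance_avg: balance <= 27387 or tier = 'premium']
acct=B27: ✓ → 283
acct=B73: ✓ → 2263
acct=B26: ✗
acct=B81: ✗
acct=B29: ✓ → 1679
acct=B75: ✓ → 551
acct=B84: ✓ → 1923
acct=B54: ✓ → 2884
acct=B91: ✓ → 2064
acct=B45: ✗
balance_avg = (283 + 2263 + 1679 + 551 + 1923 + 2884 + 2064) / 7 = 1663.8571428571
—
[txns_sum: txns >= 260 and balance < 36803]
acct=B27: ✓ → 283
acct=B73: ✗
acct=B26: ✗
acct=B81: ✗
acct=B29: ✓ → 1679
acct=B75: ✓ → 551
acct=B84: ✗
acct=B54: ✓ → 2884
acct=B91: ✗
acct=B45: ✓ → 407
txns_sum = 283 + 1679 + 551 + 2884 + 407 = 5804

br_max=283, balance_avg=1663.8571428571, txns_sum=5804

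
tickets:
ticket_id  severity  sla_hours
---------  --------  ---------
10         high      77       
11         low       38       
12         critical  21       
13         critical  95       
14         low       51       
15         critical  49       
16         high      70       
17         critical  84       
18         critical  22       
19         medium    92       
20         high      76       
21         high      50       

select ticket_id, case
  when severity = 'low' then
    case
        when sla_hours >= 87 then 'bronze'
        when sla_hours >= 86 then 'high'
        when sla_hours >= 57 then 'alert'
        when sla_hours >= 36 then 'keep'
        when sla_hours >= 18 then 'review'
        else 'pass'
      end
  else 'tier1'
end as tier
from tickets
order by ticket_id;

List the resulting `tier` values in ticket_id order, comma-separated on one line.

tier1, keep, tier1, tier1, keep, tier1, tier1, tier1, tier1, tier1, tier1, tier1

ticket_id=10: severity='high' → outer ELSE → tier1
ticket_id=11: severity='low' → inner[sla_hours >= 36] → keep
ticket_id=12: severity='critical' → outer ELSE → tier1
ticket_id=13: severity='critical' → outer ELSE → tier1
ticket_id=14: severity='low' → inner[sla_hours >= 36] → keep
ticket_id=15: severity='critical' → outer ELSE → tier1
ticket_id=16: severity='high' → outer ELSE → tier1
ticket_id=17: severity='critical' → outer ELSE → tier1
ticket_id=18: severity='critical' → outer ELSE → tier1
ticket_id=19: severity='medium' → outer ELSE → tier1
ticket_id=20: severity='high' → outer ELSE → tier1
ticket_id=21: severity='high' → outer ELSE → tier1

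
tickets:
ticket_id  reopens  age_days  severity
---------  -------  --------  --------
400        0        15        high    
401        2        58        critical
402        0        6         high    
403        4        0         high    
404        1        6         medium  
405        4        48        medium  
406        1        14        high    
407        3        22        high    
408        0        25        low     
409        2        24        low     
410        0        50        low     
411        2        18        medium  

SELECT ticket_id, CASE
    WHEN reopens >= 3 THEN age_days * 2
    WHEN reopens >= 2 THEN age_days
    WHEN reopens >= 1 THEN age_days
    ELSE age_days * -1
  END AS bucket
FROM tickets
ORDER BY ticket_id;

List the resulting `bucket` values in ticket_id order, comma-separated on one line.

-15, 58, -6, 0, 6, 96, 14, 44, -25, 24, -50, 18

ticket_id=400: ELSE → -15
ticket_id=401: reopens >= 2 → 58
ticket_id=402: ELSE → -6
ticket_id=403: reopens >= 3 → 0
ticket_id=404: reopens >= 1 → 6
ticket_id=405: reopens >= 3 → 96
ticket_id=406: reopens >= 1 → 14
ticket_id=407: reopens >= 3 → 44
ticket_id=408: ELSE → -25
ticket_id=409: reopens >= 2 → 24
ticket_id=410: ELSE → -50
ticket_id=411: reopens >= 2 → 18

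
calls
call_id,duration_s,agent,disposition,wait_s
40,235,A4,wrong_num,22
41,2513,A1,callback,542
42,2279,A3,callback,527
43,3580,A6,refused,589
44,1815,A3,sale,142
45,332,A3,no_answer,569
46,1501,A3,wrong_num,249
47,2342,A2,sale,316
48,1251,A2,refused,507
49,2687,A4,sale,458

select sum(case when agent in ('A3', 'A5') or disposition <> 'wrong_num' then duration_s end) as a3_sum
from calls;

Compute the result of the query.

call_id=40: ✗
call_id=41: ✓ → 2513
call_id=42: ✓ → 2279
call_id=43: ✓ → 3580
call_id=44: ✓ → 1815
call_id=45: ✓ → 332
call_id=46: ✓ → 1501
call_id=47: ✓ → 2342
call_id=48: ✓ → 1251
call_id=49: ✓ → 2687
a3_sum = 2513 + 2279 + 3580 + 1815 + 332 + 1501 + 2342 + 1251 + 2687 = 18300

18300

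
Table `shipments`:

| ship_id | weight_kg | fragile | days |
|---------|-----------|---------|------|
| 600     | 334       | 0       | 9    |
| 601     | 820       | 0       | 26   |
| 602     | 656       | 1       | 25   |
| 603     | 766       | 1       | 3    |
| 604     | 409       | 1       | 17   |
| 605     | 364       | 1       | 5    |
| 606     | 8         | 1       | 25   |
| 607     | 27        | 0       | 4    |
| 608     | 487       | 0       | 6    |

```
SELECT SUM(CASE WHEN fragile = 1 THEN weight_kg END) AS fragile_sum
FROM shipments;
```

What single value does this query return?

2203

ship_id=600: ✗
ship_id=601: ✗
ship_id=602: ✓ → 656
ship_id=603: ✓ → 766
ship_id=604: ✓ → 409
ship_id=605: ✓ → 364
ship_id=606: ✓ → 8
ship_id=607: ✗
ship_id=608: ✗
fragile_sum = 656 + 766 + 409 + 364 + 8 = 2203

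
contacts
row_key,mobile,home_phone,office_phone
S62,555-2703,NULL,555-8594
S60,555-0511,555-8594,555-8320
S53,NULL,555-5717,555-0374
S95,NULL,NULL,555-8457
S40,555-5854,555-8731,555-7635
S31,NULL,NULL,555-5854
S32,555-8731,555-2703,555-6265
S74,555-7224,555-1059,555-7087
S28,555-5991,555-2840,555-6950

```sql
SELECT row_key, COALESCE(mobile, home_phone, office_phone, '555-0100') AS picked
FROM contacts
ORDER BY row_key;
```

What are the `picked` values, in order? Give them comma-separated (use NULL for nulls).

row_key=S28: mobile=555-5991 → 555-5991
row_key=S31: mobile=NULL, home_phone=NULL, office_phone=555-5854 → 555-5854
row_key=S32: mobile=555-8731 → 555-8731
row_key=S40: mobile=555-5854 → 555-5854
row_key=S53: mobile=NULL, home_phone=555-5717 → 555-5717
row_key=S60: mobile=555-0511 → 555-0511
row_key=S62: mobile=555-2703 → 555-2703
row_key=S74: mobile=555-7224 → 555-7224
row_key=S95: mobile=NULL, home_phone=NULL, office_phone=555-8457 → 555-8457

555-5991, 555-5854, 555-8731, 555-5854, 555-5717, 555-0511, 555-2703, 555-7224, 555-8457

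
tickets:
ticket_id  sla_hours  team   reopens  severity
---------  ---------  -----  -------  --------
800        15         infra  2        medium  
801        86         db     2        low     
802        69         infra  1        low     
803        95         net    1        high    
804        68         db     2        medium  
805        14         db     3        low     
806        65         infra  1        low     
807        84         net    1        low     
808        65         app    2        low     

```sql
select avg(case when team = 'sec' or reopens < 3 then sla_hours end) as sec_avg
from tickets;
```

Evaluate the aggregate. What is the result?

ticket_id=800: ✓ → 15
ticket_id=801: ✓ → 86
ticket_id=802: ✓ → 69
ticket_id=803: ✓ → 95
ticket_id=804: ✓ → 68
ticket_id=805: ✗
ticket_id=806: ✓ → 65
ticket_id=807: ✓ → 84
ticket_id=808: ✓ → 65
sec_avg = (15 + 86 + 69 + 95 + 68 + 65 + 84 + 65) / 8 = 68.375

68.375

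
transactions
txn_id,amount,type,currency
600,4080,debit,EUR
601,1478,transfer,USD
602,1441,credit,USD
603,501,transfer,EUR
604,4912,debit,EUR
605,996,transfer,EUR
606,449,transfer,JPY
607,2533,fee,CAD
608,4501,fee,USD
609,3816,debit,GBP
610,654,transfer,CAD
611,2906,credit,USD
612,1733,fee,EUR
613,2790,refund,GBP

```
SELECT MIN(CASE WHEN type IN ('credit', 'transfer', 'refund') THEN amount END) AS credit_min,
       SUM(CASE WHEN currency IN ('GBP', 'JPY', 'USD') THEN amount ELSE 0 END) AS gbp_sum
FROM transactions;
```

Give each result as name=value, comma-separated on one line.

[credit_min: type IN ('credit', 'transfer', 'refund')]
txn_id=600: ✗
txn_id=601: ✓ → 1478
txn_id=602: ✓ → 1441
txn_id=603: ✓ → 501
txn_id=604: ✗
txn_id=605: ✓ → 996
txn_id=606: ✓ → 449
txn_id=607: ✗
txn_id=608: ✗
txn_id=609: ✗
txn_id=610: ✓ → 654
txn_id=611: ✓ → 2906
txn_id=612: ✗
txn_id=613: ✓ → 2790
credit_min = MIN(1478, 1441, 501, 996, 449, 654, 2906, 2790) = 449
—
[gbp_sum: currency IN ('GBP', 'JPY', 'USD')]
txn_id=600: ✗
txn_id=601: ✓ → 1478
txn_id=602: ✓ → 1441
txn_id=603: ✗
txn_id=604: ✗
txn_id=605: ✗
txn_id=606: ✓ → 449
txn_id=607: ✗
txn_id=608: ✓ → 4501
txn_id=609: ✓ → 3816
txn_id=610: ✗
txn_id=611: ✓ → 2906
txn_id=612: ✗
txn_id=613: ✓ → 2790
gbp_sum = 1478 + 1441 + 449 + 4501 + 3816 + 2906 + 2790 = 17381

credit_min=449, gbp_sum=17381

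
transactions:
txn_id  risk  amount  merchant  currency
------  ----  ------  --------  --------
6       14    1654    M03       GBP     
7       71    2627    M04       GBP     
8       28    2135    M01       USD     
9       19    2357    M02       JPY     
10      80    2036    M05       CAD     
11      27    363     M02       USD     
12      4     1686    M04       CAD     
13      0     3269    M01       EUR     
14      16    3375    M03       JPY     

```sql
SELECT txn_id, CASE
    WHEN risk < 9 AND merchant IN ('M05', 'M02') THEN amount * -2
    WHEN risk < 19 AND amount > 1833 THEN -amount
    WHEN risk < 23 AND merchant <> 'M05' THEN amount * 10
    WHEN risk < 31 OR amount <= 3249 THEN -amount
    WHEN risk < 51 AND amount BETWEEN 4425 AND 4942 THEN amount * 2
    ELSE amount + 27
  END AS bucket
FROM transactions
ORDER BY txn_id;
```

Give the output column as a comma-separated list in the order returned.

16540, -2627, -2135, 23570, -2036, -363, 16860, -3269, -3375

txn_id=6: risk < 23 AND merchant <> 'M05' → 16540
txn_id=7: risk < 31 OR amount <= 3249 → -2627
txn_id=8: risk < 31 OR amount <= 3249 → -2135
txn_id=9: risk < 23 AND merchant <> 'M05' → 23570
txn_id=10: risk < 31 OR amount <= 3249 → -2036
txn_id=11: risk < 31 OR amount <= 3249 → -363
txn_id=12: risk < 23 AND merchant <> 'M05' → 16860
txn_id=13: risk < 19 AND amount > 1833 → -3269
txn_id=14: risk < 19 AND amount > 1833 → -3375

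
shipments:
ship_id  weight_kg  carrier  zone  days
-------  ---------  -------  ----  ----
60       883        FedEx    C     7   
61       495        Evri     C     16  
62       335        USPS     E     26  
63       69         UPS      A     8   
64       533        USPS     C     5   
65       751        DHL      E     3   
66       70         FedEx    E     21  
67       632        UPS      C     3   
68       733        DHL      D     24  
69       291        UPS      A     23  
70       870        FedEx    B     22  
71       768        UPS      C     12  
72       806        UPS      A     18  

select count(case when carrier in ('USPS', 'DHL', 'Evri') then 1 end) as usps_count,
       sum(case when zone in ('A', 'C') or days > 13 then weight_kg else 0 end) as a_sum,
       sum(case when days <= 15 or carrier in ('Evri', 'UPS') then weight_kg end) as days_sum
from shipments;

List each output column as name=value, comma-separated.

[usps_count: carrier in ('USPS', 'DHL', 'Evri')]
ship_id=60: ✗
ship_id=61: ✓ → 1
ship_id=62: ✓ → 1
ship_id=63: ✗
ship_id=64: ✓ → 1
ship_id=65: ✓ → 1
ship_id=66: ✗
ship_id=67: ✗
ship_id=68: ✓ → 1
ship_id=69: ✗
ship_id=70: ✗
ship_id=71: ✗
ship_id=72: ✗
usps_count = COUNT(1, 1, 1, 1, 1) = 5
—
[a_sum: zone in ('A', 'C') or days > 13]
ship_id=60: ✓ → 883
ship_id=61: ✓ → 495
ship_id=62: ✓ → 335
ship_id=63: ✓ → 69
ship_id=64: ✓ → 533
ship_id=65: ✗
ship_id=66: ✓ → 70
ship_id=67: ✓ → 632
ship_id=68: ✓ → 733
ship_id=69: ✓ → 291
ship_id=70: ✓ → 870
ship_id=71: ✓ → 768
ship_id=72: ✓ → 806
a_sum = 883 + 495 + 335 + 69 + 533 + 70 + 632 + 733 + 291 + 870 + 768 + 806 = 6485
—
[days_sum: days <= 15 or carrier in ('Evri', 'UPS')]
ship_id=60: ✓ → 883
ship_id=61: ✓ → 495
ship_id=62: ✗
ship_id=63: ✓ → 69
ship_id=64: ✓ → 533
ship_id=65: ✓ → 751
ship_id=66: ✗
ship_id=67: ✓ → 632
ship_id=68: ✗
ship_id=69: ✓ → 291
ship_id=70: ✗
ship_id=71: ✓ → 768
ship_id=72: ✓ → 806
days_sum = 883 + 495 + 69 + 533 + 751 + 632 + 291 + 768 + 806 = 5228

usps_count=5, a_sum=6485, days_sum=5228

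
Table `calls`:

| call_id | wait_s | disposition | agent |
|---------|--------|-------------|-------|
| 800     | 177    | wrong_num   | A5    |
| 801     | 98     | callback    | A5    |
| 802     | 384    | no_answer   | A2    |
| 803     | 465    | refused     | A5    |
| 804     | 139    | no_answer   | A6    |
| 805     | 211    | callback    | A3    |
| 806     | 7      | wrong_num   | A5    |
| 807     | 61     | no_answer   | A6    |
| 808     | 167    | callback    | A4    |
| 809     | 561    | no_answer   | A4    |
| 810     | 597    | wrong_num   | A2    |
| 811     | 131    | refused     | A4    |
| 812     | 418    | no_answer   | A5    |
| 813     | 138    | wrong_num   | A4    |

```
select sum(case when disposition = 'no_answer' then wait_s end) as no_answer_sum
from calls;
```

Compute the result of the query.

call_id=800: ✗
call_id=801: ✗
call_id=802: ✓ → 384
call_id=803: ✗
call_id=804: ✓ → 139
call_id=805: ✗
call_id=806: ✗
call_id=807: ✓ → 61
call_id=808: ✗
call_id=809: ✓ → 561
call_id=810: ✗
call_id=811: ✗
call_id=812: ✓ → 418
call_id=813: ✗
no_answer_sum = 384 + 139 + 61 + 561 + 418 = 1563

1563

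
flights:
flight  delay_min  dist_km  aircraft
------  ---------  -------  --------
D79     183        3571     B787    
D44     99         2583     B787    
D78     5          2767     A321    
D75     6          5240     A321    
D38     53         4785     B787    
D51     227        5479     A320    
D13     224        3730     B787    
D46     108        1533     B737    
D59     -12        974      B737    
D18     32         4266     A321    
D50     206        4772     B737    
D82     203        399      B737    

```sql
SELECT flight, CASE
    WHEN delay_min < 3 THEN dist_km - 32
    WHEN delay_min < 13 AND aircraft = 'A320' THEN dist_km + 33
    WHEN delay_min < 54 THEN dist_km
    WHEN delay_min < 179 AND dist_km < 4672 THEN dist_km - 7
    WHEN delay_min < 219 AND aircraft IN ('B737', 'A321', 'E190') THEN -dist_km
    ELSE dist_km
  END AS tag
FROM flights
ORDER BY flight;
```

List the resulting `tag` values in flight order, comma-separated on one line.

flight=D13: ELSE → 3730
flight=D18: delay_min < 54 → 4266
flight=D38: delay_min < 54 → 4785
flight=D44: delay_min < 179 AND dist_km < 4672 → 2576
flight=D46: delay_min < 179 AND dist_km < 4672 → 1526
flight=D50: delay_min < 219 AND aircraft IN ('B737', 'A321', 'E190') → -4772
flight=D51: ELSE → 5479
flight=D59: delay_min < 3 → 942
flight=D75: delay_min < 54 → 5240
flight=D78: delay_min < 54 → 2767
flight=D79: ELSE → 3571
flight=D82: delay_min < 219 AND aircraft IN ('B737', 'A321', 'E190') → -399

3730, 4266, 4785, 2576, 1526, -4772, 5479, 942, 5240, 2767, 3571, -399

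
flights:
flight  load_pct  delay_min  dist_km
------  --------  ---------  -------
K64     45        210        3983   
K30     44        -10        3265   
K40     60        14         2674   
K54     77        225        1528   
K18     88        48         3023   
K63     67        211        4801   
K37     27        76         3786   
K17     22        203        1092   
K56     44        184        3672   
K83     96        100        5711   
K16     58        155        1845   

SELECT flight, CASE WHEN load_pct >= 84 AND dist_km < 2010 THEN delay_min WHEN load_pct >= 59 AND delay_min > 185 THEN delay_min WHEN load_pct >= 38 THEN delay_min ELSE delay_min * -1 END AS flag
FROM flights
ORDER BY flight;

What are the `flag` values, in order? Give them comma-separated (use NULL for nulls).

155, -203, 48, -10, -76, 14, 225, 184, 211, 210, 100

flight=K16: load_pct >= 38 → 155
flight=K17: ELSE → -203
flight=K18: load_pct >= 38 → 48
flight=K30: load_pct >= 38 → -10
flight=K37: ELSE → -76
flight=K40: load_pct >= 38 → 14
flight=K54: load_pct >= 59 AND delay_min > 185 → 225
flight=K56: load_pct >= 38 → 184
flight=K63: load_pct >= 59 AND delay_min > 185 → 211
flight=K64: load_pct >= 38 → 210
flight=K83: load_pct >= 38 → 100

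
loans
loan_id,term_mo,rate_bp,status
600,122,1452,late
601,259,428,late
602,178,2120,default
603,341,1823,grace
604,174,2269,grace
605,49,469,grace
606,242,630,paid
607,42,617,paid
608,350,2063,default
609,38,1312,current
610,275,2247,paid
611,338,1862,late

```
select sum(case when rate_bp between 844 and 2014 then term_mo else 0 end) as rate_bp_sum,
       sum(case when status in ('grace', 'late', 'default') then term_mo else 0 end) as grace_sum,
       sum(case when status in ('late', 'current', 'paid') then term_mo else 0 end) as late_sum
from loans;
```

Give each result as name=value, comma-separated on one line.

[rate_bp_sum: rate_bp between 844 and 2014]
loan_id=600: ✓ → 122
loan_id=601: ✗
loan_id=602: ✗
loan_id=603: ✓ → 341
loan_id=604: ✗
loan_id=605: ✗
loan_id=606: ✗
loan_id=607: ✗
loan_id=608: ✗
loan_id=609: ✓ → 38
loan_id=610: ✗
loan_id=611: ✓ → 338
rate_bp_sum = 122 + 341 + 38 + 338 = 839
—
[grace_sum: status in ('grace', 'late', 'default')]
loan_id=600: ✓ → 122
loan_id=601: ✓ → 259
loan_id=602: ✓ → 178
loan_id=603: ✓ → 341
loan_id=604: ✓ → 174
loan_id=605: ✓ → 49
loan_id=606: ✗
loan_id=607: ✗
loan_id=608: ✓ → 350
loan_id=609: ✗
loan_id=610: ✗
loan_id=611: ✓ → 338
grace_sum = 122 + 259 + 178 + 341 + 174 + 49 + 350 + 338 = 1811
—
[late_sum: status in ('late', 'current', 'paid')]
loan_id=600: ✓ → 122
loan_id=601: ✓ → 259
loan_id=602: ✗
loan_id=603: ✗
loan_id=604: ✗
loan_id=605: ✗
loan_id=606: ✓ → 242
loan_id=607: ✓ → 42
loan_id=608: ✗
loan_id=609: ✓ → 38
loan_id=610: ✓ → 275
loan_id=611: ✓ → 338
late_sum = 122 + 259 + 242 + 42 + 38 + 275 + 338 = 1316

rate_bp_sum=839, grace_sum=1811, late_sum=1316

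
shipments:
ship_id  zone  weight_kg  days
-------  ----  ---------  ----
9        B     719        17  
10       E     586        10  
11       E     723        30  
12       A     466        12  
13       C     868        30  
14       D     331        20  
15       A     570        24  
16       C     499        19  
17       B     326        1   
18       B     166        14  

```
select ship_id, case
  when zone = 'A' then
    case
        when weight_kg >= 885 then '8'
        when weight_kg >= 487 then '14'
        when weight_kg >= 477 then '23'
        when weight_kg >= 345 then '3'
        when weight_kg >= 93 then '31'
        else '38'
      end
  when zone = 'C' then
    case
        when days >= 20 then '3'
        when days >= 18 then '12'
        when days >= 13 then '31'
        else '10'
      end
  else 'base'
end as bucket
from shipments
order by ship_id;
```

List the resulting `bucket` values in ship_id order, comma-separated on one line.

base, base, base, 3, 3, base, 14, 12, base, base

ship_id=9: zone='B' → outer ELSE → base
ship_id=10: zone='E' → outer ELSE → base
ship_id=11: zone='E' → outer ELSE → base
ship_id=12: zone='A' → inner[weight_kg >= 345] → 3
ship_id=13: zone='C' → inner[days >= 20] → 3
ship_id=14: zone='D' → outer ELSE → base
ship_id=15: zone='A' → inner[weight_kg >= 487] → 14
ship_id=16: zone='C' → inner[days >= 18] → 12
ship_id=17: zone='B' → outer ELSE → base
ship_id=18: zone='B' → outer ELSE → base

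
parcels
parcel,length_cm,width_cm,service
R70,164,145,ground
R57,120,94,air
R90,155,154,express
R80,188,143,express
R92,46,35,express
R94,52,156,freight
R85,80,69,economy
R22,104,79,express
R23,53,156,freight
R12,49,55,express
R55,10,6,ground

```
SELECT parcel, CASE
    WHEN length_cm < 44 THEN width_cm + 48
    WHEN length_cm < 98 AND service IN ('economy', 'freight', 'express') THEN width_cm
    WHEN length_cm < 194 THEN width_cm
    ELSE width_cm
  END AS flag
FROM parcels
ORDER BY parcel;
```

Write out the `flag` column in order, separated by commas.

parcel=R12: length_cm < 98 AND service IN ('economy', 'freight', 'express') → 55
parcel=R22: length_cm < 194 → 79
parcel=R23: length_cm < 98 AND service IN ('economy', 'freight', 'express') → 156
parcel=R55: length_cm < 44 → 54
parcel=R57: length_cm < 194 → 94
parcel=R70: length_cm < 194 → 145
parcel=R80: length_cm < 194 → 143
parcel=R85: length_cm < 98 AND service IN ('economy', 'freight', 'express') → 69
parcel=R90: length_cm < 194 → 154
parcel=R92: length_cm < 98 AND service IN ('economy', 'freight', 'express') → 35
parcel=R94: length_cm < 98 AND service IN ('economy', 'freight', 'express') → 156

55, 79, 156, 54, 94, 145, 143, 69, 154, 35, 156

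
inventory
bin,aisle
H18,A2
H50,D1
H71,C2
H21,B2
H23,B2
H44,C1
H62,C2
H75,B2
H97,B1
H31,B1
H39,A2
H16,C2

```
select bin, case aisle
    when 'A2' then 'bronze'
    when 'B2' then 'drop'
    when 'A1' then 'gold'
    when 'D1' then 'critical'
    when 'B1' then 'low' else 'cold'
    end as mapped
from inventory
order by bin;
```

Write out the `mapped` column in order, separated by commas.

cold, bronze, drop, drop, low, bronze, cold, critical, cold, cold, drop, low

bin=H16: ELSE → cold
bin=H18: aisle='A2' → bronze
bin=H21: aisle='B2' → drop
bin=H23: aisle='B2' → drop
bin=H31: aisle='B1' → low
bin=H39: aisle='A2' → bronze
bin=H44: ELSE → cold
bin=H50: aisle='D1' → critical
bin=H62: ELSE → cold
bin=H71: ELSE → cold
bin=H75: aisle='B2' → drop
bin=H97: aisle='B1' → low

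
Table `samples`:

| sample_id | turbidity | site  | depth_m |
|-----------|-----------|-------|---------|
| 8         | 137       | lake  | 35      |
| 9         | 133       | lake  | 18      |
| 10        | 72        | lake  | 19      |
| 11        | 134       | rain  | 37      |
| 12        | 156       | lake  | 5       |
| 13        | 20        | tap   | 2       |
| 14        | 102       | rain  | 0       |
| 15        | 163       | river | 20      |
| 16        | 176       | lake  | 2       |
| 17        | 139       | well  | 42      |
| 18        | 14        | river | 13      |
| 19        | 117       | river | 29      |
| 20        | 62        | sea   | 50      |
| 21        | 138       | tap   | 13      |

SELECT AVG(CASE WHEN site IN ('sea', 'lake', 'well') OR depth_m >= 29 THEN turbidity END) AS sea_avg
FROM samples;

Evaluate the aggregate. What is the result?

sample_id=8: ✓ → 137
sample_id=9: ✓ → 133
sample_id=10: ✓ → 72
sample_id=11: ✓ → 134
sample_id=12: ✓ → 156
sample_id=13: ✗
sample_id=14: ✗
sample_id=15: ✗
sample_id=16: ✓ → 176
sample_id=17: ✓ → 139
sample_id=18: ✗
sample_id=19: ✓ → 117
sample_id=20: ✓ → 62
sample_id=21: ✗
sea_avg = (137 + 133 + 72 + 134 + 156 + 176 + 139 + 117 + 62) / 9 = 125.1111111111

125.1111111111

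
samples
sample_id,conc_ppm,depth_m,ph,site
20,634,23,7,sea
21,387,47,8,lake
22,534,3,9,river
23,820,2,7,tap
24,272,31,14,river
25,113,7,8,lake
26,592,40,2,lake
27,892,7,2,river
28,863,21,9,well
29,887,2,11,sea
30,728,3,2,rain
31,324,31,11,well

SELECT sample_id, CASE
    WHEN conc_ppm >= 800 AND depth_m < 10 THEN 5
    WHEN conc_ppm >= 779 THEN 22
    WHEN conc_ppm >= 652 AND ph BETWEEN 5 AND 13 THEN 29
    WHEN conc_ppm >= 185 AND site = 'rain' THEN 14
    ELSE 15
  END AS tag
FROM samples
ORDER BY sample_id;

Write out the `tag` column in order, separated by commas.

sample_id=20: ELSE → 15
sample_id=21: ELSE → 15
sample_id=22: ELSE → 15
sample_id=23: conc_ppm >= 800 AND depth_m < 10 → 5
sample_id=24: ELSE → 15
sample_id=25: ELSE → 15
sample_id=26: ELSE → 15
sample_id=27: conc_ppm >= 800 AND depth_m < 10 → 5
sample_id=28: conc_ppm >= 779 → 22
sample_id=29: conc_ppm >= 800 AND depth_m < 10 → 5
sample_id=30: conc_ppm >= 185 AND site = 'rain' → 14
sample_id=31: ELSE → 15

15, 15, 15, 5, 15, 15, 15, 5, 22, 5, 14, 15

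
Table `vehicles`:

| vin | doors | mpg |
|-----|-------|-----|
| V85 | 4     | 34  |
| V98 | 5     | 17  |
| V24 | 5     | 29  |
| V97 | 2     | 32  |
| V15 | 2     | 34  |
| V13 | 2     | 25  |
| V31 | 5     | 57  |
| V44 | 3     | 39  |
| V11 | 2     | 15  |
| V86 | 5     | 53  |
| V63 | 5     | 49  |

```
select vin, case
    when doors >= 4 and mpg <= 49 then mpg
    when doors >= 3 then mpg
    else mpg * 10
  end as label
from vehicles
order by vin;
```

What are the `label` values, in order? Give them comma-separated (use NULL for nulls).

150, 250, 340, 29, 57, 39, 49, 34, 53, 320, 17

vin=V11: ELSE → 150
vin=V13: ELSE → 250
vin=V15: ELSE → 340
vin=V24: doors >= 4 and mpg <= 49 → 29
vin=V31: doors >= 3 → 57
vin=V44: doors >= 3 → 39
vin=V63: doors >= 4 and mpg <= 49 → 49
vin=V85: doors >= 4 and mpg <= 49 → 34
vin=V86: doors >= 3 → 53
vin=V97: ELSE → 320
vin=V98: doors >= 4 and mpg <= 49 → 17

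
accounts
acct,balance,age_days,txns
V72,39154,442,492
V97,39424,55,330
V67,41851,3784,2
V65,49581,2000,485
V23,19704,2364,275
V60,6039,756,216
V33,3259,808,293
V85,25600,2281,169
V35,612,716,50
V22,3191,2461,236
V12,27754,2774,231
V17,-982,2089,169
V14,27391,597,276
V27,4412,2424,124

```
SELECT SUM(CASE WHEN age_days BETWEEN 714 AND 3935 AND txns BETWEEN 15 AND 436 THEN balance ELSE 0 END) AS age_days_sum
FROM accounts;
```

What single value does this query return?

acct=V72: ✗
acct=V97: ✗
acct=V67: ✗
acct=V65: ✗
acct=V23: ✓ → 19704
acct=V60: ✓ → 6039
acct=V33: ✓ → 3259
acct=V85: ✓ → 25600
acct=V35: ✓ → 612
acct=V22: ✓ → 3191
acct=V12: ✓ → 27754
acct=V17: ✓ → -982
acct=V14: ✗
acct=V27: ✓ → 4412
age_days_sum = 19704 + 6039 + 3259 + 25600 + 612 + 3191 + 27754 + -982 + 4412 = 89589

89589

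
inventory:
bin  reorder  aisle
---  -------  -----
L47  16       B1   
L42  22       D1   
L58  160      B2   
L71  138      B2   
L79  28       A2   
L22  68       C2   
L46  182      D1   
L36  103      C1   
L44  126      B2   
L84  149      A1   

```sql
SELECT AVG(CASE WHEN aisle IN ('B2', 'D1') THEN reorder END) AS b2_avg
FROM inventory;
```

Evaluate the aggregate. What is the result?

125.6

bin=L47: ✗
bin=L42: ✓ → 22
bin=L58: ✓ → 160
bin=L71: ✓ → 138
bin=L79: ✗
bin=L22: ✗
bin=L46: ✓ → 182
bin=L36: ✗
bin=L44: ✓ → 126
bin=L84: ✗
b2_avg = (22 + 160 + 138 + 182 + 126) / 5 = 125.6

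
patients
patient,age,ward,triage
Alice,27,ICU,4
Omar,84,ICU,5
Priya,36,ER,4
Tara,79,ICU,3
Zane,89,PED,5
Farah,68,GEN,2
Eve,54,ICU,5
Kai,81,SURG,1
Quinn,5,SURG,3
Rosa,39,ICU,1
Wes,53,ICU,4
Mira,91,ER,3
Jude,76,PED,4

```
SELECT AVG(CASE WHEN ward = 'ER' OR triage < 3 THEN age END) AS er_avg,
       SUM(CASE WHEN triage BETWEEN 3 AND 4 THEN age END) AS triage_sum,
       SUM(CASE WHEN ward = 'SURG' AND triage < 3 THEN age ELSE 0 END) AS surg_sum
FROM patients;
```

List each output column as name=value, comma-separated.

er_avg=63, triage_sum=367, surg_sum=81

[er_avg: ward = 'ER' OR triage < 3]
patient=Alice: ✗
patient=Omar: ✗
patient=Priya: ✓ → 36
patient=Tara: ✗
patient=Zane: ✗
patient=Farah: ✓ → 68
patient=Eve: ✗
patient=Kai: ✓ → 81
patient=Quinn: ✗
patient=Rosa: ✓ → 39
patient=Wes: ✗
patient=Mira: ✓ → 91
patient=Jude: ✗
er_avg = (36 + 68 + 81 + 39 + 91) / 5 = 63
—
[triage_sum: triage BETWEEN 3 AND 4]
patient=Alice: ✓ → 27
patient=Omar: ✗
patient=Priya: ✓ → 36
patient=Tara: ✓ → 79
patient=Zane: ✗
patient=Farah: ✗
patient=Eve: ✗
patient=Kai: ✗
patient=Quinn: ✓ → 5
patient=Rosa: ✗
patient=Wes: ✓ → 53
patient=Mira: ✓ → 91
patient=Jude: ✓ → 76
triage_sum = 27 + 36 + 79 + 5 + 53 + 91 + 76 = 367
—
[surg_sum: ward = 'SURG' AND triage < 3]
patient=Alice: ✗
patient=Omar: ✗
patient=Priya: ✗
patient=Tara: ✗
patient=Zane: ✗
patient=Farah: ✗
patient=Eve: ✗
patient=Kai: ✓ → 81
patient=Quinn: ✗
patient=Rosa: ✗
patient=Wes: ✗
patient=Mira: ✗
patient=Jude: ✗
surg_sum = 81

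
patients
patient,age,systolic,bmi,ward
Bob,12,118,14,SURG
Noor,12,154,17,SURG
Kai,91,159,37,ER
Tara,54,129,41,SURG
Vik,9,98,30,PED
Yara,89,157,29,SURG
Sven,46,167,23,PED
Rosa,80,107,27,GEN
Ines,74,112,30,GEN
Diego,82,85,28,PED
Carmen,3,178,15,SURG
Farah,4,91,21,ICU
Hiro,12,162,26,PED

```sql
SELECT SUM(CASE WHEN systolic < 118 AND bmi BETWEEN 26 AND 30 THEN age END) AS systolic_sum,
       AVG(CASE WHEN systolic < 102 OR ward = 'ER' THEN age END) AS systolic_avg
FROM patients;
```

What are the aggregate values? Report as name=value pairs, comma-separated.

[systolic_sum: systolic < 118 AND bmi BETWEEN 26 AND 30]
patient=Bob: ✗
patient=Noor: ✗
patient=Kai: ✗
patient=Tara: ✗
patient=Vik: ✓ → 9
patient=Yara: ✗
patient=Sven: ✗
patient=Rosa: ✓ → 80
patient=Ines: ✓ → 74
patient=Diego: ✓ → 82
patient=Carmen: ✗
patient=Farah: ✗
patient=Hiro: ✗
systolic_sum = 9 + 80 + 74 + 82 = 245
—
[systolic_avg: systolic < 102 OR ward = 'ER']
patient=Bob: ✗
patient=Noor: ✗
patient=Kai: ✓ → 91
patient=Tara: ✗
patient=Vik: ✓ → 9
patient=Yara: ✗
patient=Sven: ✗
patient=Rosa: ✗
patient=Ines: ✗
patient=Diego: ✓ → 82
patient=Carmen: ✗
patient=Farah: ✓ → 4
patient=Hiro: ✗
systolic_avg = (91 + 9 + 82 + 4) / 4 = 46.5

systolic_sum=245, systolic_avg=46.5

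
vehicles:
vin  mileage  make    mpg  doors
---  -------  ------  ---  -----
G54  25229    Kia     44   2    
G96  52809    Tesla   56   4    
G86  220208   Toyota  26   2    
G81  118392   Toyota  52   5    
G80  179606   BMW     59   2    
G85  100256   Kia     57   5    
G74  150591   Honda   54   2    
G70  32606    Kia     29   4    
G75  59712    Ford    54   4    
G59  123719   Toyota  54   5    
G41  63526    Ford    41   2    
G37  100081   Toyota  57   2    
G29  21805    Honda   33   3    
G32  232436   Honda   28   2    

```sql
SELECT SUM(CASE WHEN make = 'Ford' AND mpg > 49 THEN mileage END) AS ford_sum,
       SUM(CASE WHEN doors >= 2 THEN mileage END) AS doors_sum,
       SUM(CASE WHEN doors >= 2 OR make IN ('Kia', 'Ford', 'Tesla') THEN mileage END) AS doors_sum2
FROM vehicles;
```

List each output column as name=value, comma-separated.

[ford_sum: make = 'Ford' AND mpg > 49]
vin=G54: ✗
vin=G96: ✗
vin=G86: ✗
vin=G81: ✗
vin=G80: ✗
vin=G85: ✗
vin=G74: ✗
vin=G70: ✗
vin=G75: ✓ → 59712
vin=G59: ✗
vin=G41: ✗
vin=G37: ✗
vin=G29: ✗
vin=G32: ✗
ford_sum = 59712
—
[doors_sum: doors >= 2]
vin=G54: ✓ → 25229
vin=G96: ✓ → 52809
vin=G86: ✓ → 220208
vin=G81: ✓ → 118392
vin=G80: ✓ → 179606
vin=G85: ✓ → 100256
vin=G74: ✓ → 150591
vin=G70: ✓ → 32606
vin=G75: ✓ → 59712
vin=G59: ✓ → 123719
vin=G41: ✓ → 63526
vin=G37: ✓ → 100081
vin=G29: ✓ → 21805
vin=G32: ✓ → 232436
doors_sum = 25229 + 52809 + 220208 + 118392 + 179606 + 100256 + 150591 + 32606 + 59712 + 123719 + 63526 + 100081 + 21805 + 232436 = 1480976
—
[doors_sum2: doors >= 2 OR make IN ('Kia', 'Ford', 'Tesla')]
vin=G54: ✓ → 25229
vin=G96: ✓ → 52809
vin=G86: ✓ → 220208
vin=G81: ✓ → 118392
vin=G80: ✓ → 179606
vin=G85: ✓ → 100256
vin=G74: ✓ → 150591
vin=G70: ✓ → 32606
vin=G75: ✓ → 59712
vin=G59: ✓ → 123719
vin=G41: ✓ → 63526
vin=G37: ✓ → 100081
vin=G29: ✓ → 21805
vin=G32: ✓ → 232436
doors_sum2 = 25229 + 52809 + 220208 + 118392 + 179606 + 100256 + 150591 + 32606 + 59712 + 123719 + 63526 + 100081 + 21805 + 232436 = 1480976

ford_sum=59712, doors_sum=1480976, doors_sum2=1480976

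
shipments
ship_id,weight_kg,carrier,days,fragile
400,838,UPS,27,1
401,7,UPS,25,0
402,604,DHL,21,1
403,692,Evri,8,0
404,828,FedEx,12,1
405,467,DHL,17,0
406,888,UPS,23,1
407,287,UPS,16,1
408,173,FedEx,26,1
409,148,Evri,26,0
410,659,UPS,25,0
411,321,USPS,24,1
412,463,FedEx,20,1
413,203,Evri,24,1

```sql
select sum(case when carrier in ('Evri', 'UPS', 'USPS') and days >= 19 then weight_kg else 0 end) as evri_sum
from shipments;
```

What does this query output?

3064

ship_id=400: ✓ → 838
ship_id=401: ✓ → 7
ship_id=402: ✗
ship_id=403: ✗
ship_id=404: ✗
ship_id=405: ✗
ship_id=406: ✓ → 888
ship_id=407: ✗
ship_id=408: ✗
ship_id=409: ✓ → 148
ship_id=410: ✓ → 659
ship_id=411: ✓ → 321
ship_id=412: ✗
ship_id=413: ✓ → 203
evri_sum = 838 + 7 + 888 + 148 + 659 + 321 + 203 = 3064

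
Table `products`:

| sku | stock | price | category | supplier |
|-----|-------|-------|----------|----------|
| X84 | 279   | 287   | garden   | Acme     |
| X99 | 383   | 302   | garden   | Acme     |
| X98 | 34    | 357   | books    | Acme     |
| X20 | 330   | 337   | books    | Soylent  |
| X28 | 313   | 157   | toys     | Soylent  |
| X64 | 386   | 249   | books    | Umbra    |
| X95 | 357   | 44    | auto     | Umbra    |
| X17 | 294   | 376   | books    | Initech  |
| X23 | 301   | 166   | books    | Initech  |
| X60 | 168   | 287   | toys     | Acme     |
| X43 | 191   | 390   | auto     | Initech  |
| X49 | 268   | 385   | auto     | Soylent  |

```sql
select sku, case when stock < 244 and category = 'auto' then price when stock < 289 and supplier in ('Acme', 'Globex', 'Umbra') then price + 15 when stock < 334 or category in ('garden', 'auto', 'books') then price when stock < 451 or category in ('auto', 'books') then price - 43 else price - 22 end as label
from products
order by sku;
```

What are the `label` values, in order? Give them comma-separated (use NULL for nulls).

376, 337, 166, 157, 390, 385, 302, 249, 302, 44, 372, 302

sku=X17: stock < 334 or category in ('garden', 'auto', 'books') → 376
sku=X20: stock < 334 or category in ('garden', 'auto', 'books') → 337
sku=X23: stock < 334 or category in ('garden', 'auto', 'books') → 166
sku=X28: stock < 334 or category in ('garden', 'auto', 'books') → 157
sku=X43: stock < 244 and category = 'auto' → 390
sku=X49: stock < 334 or category in ('garden', 'auto', 'books') → 385
sku=X60: stock < 289 and supplier in ('Acme', 'Globex', 'Umbra') → 302
sku=X64: stock < 334 or category in ('garden', 'auto', 'books') → 249
sku=X84: stock < 289 and supplier in ('Acme', 'Globex', 'Umbra') → 302
sku=X95: stock < 334 or category in ('garden', 'auto', 'books') → 44
sku=X98: stock < 289 and supplier in ('Acme', 'Globex', 'Umbra') → 372
sku=X99: stock < 334 or category in ('garden', 'auto', 'books') → 302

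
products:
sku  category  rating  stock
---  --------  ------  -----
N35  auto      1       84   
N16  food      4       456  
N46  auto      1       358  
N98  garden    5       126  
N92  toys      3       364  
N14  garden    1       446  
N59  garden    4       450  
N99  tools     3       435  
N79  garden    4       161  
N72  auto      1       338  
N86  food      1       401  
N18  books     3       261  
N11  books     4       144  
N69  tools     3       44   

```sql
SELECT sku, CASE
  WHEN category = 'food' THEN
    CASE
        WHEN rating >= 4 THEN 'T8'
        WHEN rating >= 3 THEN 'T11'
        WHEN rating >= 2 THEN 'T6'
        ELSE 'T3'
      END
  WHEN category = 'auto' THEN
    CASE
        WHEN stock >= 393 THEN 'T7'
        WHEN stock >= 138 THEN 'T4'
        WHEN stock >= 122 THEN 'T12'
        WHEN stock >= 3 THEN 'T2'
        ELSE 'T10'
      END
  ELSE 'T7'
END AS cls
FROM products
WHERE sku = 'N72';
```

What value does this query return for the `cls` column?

sku = N72: category=auto, rating=1, stock=338.
category='auto' → inner[stock >= 138] → T4

T4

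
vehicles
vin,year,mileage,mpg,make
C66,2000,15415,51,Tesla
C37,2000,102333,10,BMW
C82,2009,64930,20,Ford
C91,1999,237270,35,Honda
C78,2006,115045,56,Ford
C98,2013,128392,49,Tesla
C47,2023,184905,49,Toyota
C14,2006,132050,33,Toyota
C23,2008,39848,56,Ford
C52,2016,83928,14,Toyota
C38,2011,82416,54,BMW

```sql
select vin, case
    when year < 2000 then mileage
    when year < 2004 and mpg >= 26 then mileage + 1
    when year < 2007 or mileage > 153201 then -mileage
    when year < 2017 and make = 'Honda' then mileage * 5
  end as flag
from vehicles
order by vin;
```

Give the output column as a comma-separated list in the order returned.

vin=C14: year < 2007 or mileage > 153201 → -132050
vin=C23: (no match → NULL) → NULL
vin=C37: year < 2007 or mileage > 153201 → -102333
vin=C38: (no match → NULL) → NULL
vin=C47: year < 2007 or mileage > 153201 → -184905
vin=C52: (no match → NULL) → NULL
vin=C66: year < 2004 and mpg >= 26 → 15416
vin=C78: year < 2007 or mileage > 153201 → -115045
vin=C82: (no match → NULL) → NULL
vin=C91: year < 2000 → 237270
vin=C98: (no match → NULL) → NULL

-132050, NULL, -102333, NULL, -184905, NULL, 15416, -115045, NULL, 237270, NULL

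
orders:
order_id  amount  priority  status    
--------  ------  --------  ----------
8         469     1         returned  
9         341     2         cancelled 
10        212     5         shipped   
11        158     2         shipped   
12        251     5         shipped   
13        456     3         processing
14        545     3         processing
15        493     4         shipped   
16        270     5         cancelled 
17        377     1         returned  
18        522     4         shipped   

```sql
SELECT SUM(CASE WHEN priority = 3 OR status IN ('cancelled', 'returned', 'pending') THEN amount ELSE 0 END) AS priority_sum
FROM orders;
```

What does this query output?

2458

order_id=8: ✓ → 469
order_id=9: ✓ → 341
order_id=10: ✗
order_id=11: ✗
order_id=12: ✗
order_id=13: ✓ → 456
order_id=14: ✓ → 545
order_id=15: ✗
order_id=16: ✓ → 270
order_id=17: ✓ → 377
order_id=18: ✗
priority_sum = 469 + 341 + 456 + 545 + 270 + 377 = 2458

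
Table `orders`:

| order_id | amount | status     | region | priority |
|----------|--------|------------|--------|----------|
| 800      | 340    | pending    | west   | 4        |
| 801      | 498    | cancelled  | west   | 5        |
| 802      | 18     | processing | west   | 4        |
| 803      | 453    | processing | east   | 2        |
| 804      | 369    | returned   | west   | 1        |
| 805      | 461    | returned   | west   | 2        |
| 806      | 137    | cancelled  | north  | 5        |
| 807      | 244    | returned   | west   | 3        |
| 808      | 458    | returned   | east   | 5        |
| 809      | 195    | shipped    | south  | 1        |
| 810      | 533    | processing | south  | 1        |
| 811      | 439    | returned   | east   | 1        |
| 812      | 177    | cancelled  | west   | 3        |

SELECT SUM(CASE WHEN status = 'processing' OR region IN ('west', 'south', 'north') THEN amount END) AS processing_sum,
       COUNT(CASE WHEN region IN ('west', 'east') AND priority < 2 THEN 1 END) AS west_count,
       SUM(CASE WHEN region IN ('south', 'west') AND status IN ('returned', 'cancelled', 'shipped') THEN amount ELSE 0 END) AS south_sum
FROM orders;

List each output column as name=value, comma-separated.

[processing_sum: status = 'processing' OR region IN ('west', 'south', 'north')]
order_id=800: ✓ → 340
order_id=801: ✓ → 498
order_id=802: ✓ → 18
order_id=803: ✓ → 453
order_id=804: ✓ → 369
order_id=805: ✓ → 461
order_id=806: ✓ → 137
order_id=807: ✓ → 244
order_id=808: ✗
order_id=809: ✓ → 195
order_id=810: ✓ → 533
order_id=811: ✗
order_id=812: ✓ → 177
processing_sum = 340 + 498 + 18 + 453 + 369 + 461 + 137 + 244 + 195 + 533 + 177 = 3425
—
[west_count: region IN ('west', 'east') AND priority < 2]
order_id=800: ✗
order_id=801: ✗
order_id=802: ✗
order_id=803: ✗
order_id=804: ✓ → 1
order_id=805: ✗
order_id=806: ✗
order_id=807: ✗
order_id=808: ✗
order_id=809: ✗
order_id=810: ✗
order_id=811: ✓ → 1
order_id=812: ✗
west_count = COUNT(1, 1) = 2
—
[south_sum: region IN ('south', 'west') AND status IN ('returned', 'cancelled', 'shipped')]
order_id=800: ✗
order_id=801: ✓ → 498
order_id=802: ✗
order_id=803: ✗
order_id=804: ✓ → 369
order_id=805: ✓ → 461
order_id=806: ✗
order_id=807: ✓ → 244
order_id=808: ✗
order_id=809: ✓ → 195
order_id=810: ✗
order_id=811: ✗
order_id=812: ✓ → 177
south_sum = 498 + 369 + 461 + 244 + 195 + 177 = 1944

processing_sum=3425, west_count=2, south_sum=1944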